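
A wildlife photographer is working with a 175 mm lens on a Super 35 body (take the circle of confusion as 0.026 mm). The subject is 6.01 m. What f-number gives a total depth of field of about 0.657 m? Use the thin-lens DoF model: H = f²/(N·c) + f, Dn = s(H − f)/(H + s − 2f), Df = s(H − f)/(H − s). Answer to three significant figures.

Write h = H − f = f²/(N·c). The thin-lens limits are Dn = s·h/(h + (s−f)) and Df = s·h/(h − (s−f)), so DoF = Df − Dn = 2·s·(s−f)·h / (h² − (s−f)²).
That is a quadratic in h: DoF·h² − 2·s·(s−f)·h − DoF·(s−f)² = 0 ⇒ h = (s−f)·(s + √(s² + DoF²)) / DoF = 5835 × (6010 + √(6010² + 657²)) / 657 = 5835 × (6010 + 6045.80) / 657 ≈ 107071 mm.
Then N = f²/(c·h) = 175² / (0.026 × 107071) = 30625 / 2783.8 ≈ 11.

f/11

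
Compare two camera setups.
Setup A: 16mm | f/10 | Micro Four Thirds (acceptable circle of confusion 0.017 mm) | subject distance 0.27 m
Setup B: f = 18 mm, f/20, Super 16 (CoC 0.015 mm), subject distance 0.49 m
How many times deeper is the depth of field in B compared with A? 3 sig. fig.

Setup A: H = 16²/(10×0.017) + 16 ≈ 1521.9 mm; DoF = Df − Dn = 324.782 − 231.031 ≈ 93.751 mm.
Setup B: H = 18²/(20×0.015) + 18 ≈ 1098.0 mm; DoF = Df − Dn = 870.39 − 340.98 ≈ 529.41 mm.
Ratio = 529.41 / 93.751 ≈ 5.65.

5.65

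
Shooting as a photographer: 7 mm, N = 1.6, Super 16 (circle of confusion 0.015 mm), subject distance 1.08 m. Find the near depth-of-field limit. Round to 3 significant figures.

0.708 m

Hyperfocal distance H = f²/(N·c) + f = 7²/(1.6 × 0.015) + 7 = 49/0.024 + 7 ≈ 2048.7 mm ≈ 2.049 m.
Near limit Dn = s·(H − f)/(H + s − 2f) = 1080 × (2048.7 − 7) / (2048.7 + 1080 − 2 × 7) = 1080 × 2041.7 / 3114.7 ≈ 707.94 mm ≈ 0.708 m.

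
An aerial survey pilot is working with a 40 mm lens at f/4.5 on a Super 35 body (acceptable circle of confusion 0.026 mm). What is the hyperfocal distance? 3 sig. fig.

13.7 m

Hyperfocal distance H = f²/(N·c) + f = 40²/(4.5 × 0.026) + 40 = 1600/0.117 + 40 ≈ 13715.2 mm ≈ 13.7 m.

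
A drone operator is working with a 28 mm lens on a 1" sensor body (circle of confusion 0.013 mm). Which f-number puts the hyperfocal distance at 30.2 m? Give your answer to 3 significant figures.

f/2.00

Rearrange H = f²/(N·c) + f for N: N = f² / ((H − f)·c).
N = 28² / ((30200 − 28) × 0.013) = 784 / 392.2 ≈ 2.00.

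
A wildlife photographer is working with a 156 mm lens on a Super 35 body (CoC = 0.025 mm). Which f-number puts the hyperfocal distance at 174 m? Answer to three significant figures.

Rearrange H = f²/(N·c) + f for N: N = f² / ((H − f)·c).
N = 156² / ((174000 − 156) × 0.025) = 24336 / 4346 ≈ 5.60.

f/5.60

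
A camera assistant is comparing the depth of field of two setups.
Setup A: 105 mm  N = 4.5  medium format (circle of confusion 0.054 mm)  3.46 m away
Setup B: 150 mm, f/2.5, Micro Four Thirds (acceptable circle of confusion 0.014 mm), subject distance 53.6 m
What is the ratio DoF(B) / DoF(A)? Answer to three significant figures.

Setup A: H = 105²/(4.5×0.054) + 105 ≈ 45475.4 mm; DoF = Df − Dn = 3736.29 − 3221.76 ≈ 514.53 mm.
Setup B: H = 150²/(2.5×0.014) + 150 ≈ 643007.1 mm; DoF = Df − Dn = 58460.7 − 49485.6 ≈ 8975.1 mm.
Ratio = 8975.1 / 514.53 ≈ 17.4.

17.4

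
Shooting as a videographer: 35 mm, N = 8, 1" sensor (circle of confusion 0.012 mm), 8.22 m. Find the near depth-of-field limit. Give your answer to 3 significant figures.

Hyperfocal distance H = f²/(N·c) + f = 35²/(8 × 0.012) + 35 = 1225/0.096 + 35 ≈ 12795.4 mm ≈ 12.80 m.
Near limit Dn = s·(H − f)/(H + s − 2f) = 8220 × (12795.4 − 35) / (12795.4 + 8220 − 2 × 35) = 8220 × 12760.4 / 20945.4 ≈ 5007.8 mm ≈ 5.01 m.

5.01 m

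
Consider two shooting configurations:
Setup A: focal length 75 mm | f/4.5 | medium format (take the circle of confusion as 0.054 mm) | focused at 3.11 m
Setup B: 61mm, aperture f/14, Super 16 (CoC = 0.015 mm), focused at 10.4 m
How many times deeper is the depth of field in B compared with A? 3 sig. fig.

Setup A: H = 75²/(4.5×0.054) + 75 ≈ 23223.1 mm; DoF = Df − Dn = 3579.29 − 2749.51 ≈ 829.78 mm.
Setup B: H = 61²/(14×0.015) + 61 ≈ 17780.0 mm; DoF = Df − Dn = 24970 − 6568 ≈ 18402 mm.
Ratio = 18402 / 829.78 ≈ 22.2.

22.2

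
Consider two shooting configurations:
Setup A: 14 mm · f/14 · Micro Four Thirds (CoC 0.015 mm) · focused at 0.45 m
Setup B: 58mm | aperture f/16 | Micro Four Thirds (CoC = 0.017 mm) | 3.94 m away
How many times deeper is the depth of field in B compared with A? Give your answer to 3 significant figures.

Setup A: H = 14²/(14×0.015) + 14 ≈ 947.3 mm; DoF = Df − Dn = 844.50 − 306.72 ≈ 537.78 mm.
Setup B: H = 58²/(16×0.017) + 58 ≈ 12425.6 mm; DoF = Df − Dn = 5742.5 − 2998.7 ≈ 2743.8 mm.
Ratio = 2743.8 / 537.78 ≈ 5.10.

5.10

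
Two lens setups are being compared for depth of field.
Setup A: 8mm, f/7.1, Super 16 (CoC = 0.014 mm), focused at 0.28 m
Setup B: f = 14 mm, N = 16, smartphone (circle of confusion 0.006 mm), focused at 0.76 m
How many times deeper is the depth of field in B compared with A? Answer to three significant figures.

Setup A: H = 8²/(7.1×0.014) + 8 ≈ 651.9 mm; DoF = Df − Dn = 484.81 − 196.84 ≈ 287.97 mm.
Setup B: H = 14²/(16×0.006) + 14 ≈ 2055.7 mm; DoF = Df − Dn = 1197.58 − 556.62 ≈ 640.96 mm.
Ratio = 640.96 / 287.97 ≈ 2.23.

2.23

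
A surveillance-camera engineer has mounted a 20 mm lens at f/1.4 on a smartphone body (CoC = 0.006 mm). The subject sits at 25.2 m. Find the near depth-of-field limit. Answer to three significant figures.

Hyperfocal distance H = f²/(N·c) + f = 20²/(1.4 × 0.006) + 20 = 400/0.0084 + 20 ≈ 47639.0 mm ≈ 47.64 m.
Near limit Dn = s·(H − f)/(H + s − 2f) = 25200 × (47639.0 − 20) / (47639.0 + 25200 − 2 × 20) = 25200 × 47619.0 / 72799.0 ≈ 16484 mm ≈ 16.5 m.

16.5 m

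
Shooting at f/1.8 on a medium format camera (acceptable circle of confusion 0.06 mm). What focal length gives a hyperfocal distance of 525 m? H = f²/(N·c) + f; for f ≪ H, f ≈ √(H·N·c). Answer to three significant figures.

From H = f²/(N·c) + f, with f ≪ H: f ≈ √(H·N·c) = √(525000 × 1.8 × 0.06) = √56700 ≈ 238.1 mm.
The +f correction barely moves this — solving exactly, f² + N·c·f − N·c·H = 0 ⇒ f = (−N·c + √((N·c)² + 4·N·c·H))/2 = (−0.108 + √226800)/2 ≈ 238.06 mm, so f ≈ 238 mm.

238 mm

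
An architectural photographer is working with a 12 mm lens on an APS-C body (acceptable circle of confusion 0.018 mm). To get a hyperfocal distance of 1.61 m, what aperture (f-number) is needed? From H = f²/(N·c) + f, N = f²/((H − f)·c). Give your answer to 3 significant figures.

Rearrange H = f²/(N·c) + f for N: N = f² / ((H − f)·c).
N = 12² / ((1610 − 12) × 0.018) = 144 / 28.76 ≈ 5.01.

f/5.01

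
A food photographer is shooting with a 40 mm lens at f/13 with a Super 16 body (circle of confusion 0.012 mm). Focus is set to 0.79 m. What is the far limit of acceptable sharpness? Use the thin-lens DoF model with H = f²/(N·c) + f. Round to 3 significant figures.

Hyperfocal distance H = f²/(N·c) + f = 40²/(13 × 0.012) + 40 = 1600/0.156 + 40 ≈ 10296.4 mm ≈ 10.30 m.
Far limit Df = s·(H − f)/(H − s) = 790 × (10296.4 − 40) / (10296.4 − 790) = 790 × 10256.4 / 9506.4 ≈ 852.33 mm ≈ 0.852 m.

0.852 m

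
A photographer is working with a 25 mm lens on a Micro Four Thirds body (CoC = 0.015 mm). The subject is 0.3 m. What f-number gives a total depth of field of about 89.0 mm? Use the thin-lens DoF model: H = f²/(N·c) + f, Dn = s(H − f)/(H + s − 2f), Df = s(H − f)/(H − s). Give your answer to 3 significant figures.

Write h = H − f = f²/(N·c). The thin-lens limits are Dn = s·h/(h + (s−f)) and Df = s·h/(h − (s−f)), so DoF = Df − Dn = 2·s·(s−f)·h / (h² − (s−f)²).
That is a quadratic in h: DoF·h² − 2·s·(s−f)·h − DoF·(s−f)² = 0 ⇒ h = (s−f)·(s + √(s² + DoF²)) / DoF = 275 × (300 + √(300² + 89²)) / 89 = 275 × (300 + 312.923) / 89 ≈ 1893.9 mm.
Then N = f²/(c·h) = 25² / (0.015 × 1893.9) = 625 / 28.408 ≈ 22.

f/22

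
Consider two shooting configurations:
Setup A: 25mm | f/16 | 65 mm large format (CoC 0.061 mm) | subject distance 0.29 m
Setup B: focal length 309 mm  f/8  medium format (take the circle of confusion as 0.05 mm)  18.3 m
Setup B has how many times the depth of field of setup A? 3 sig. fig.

9.58

Setup A: H = 25²/(16×0.061) + 25 ≈ 665.4 mm; DoF = Df − Dn = 494.73 − 205.12 ≈ 289.61 mm.
Setup B: H = 309²/(8×0.05) + 309 ≈ 239011.5 mm; DoF = Df − Dn = 19791.7 − 17017.4 ≈ 2774.3 mm.
Ratio = 2774.3 / 289.61 ≈ 9.58.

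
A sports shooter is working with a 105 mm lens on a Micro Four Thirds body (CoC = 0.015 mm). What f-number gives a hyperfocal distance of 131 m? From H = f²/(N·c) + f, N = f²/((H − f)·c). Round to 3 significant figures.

Rearrange H = f²/(N·c) + f for N: N = f² / ((H − f)·c).
N = 105² / ((131000 − 105) × 0.015) = 11025 / 1963 ≈ 5.62.

f/5.62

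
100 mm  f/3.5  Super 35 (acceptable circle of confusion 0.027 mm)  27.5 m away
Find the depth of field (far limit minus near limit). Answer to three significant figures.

Hyperfocal distance H = f²/(N·c) + f = 100²/(3.5 × 0.027) + 100 = 10000/0.0945 + 100 ≈ 105920.1 mm ≈ 105.9 m.
Near limit Dn = s·(H − f)/(H + s − 2f) = 27500 × (105920.1 − 100) / (105920.1 + 27500 − 2 × 100) = 27500 × 105820.1 / 133220.1 ≈ 21844 mm.
Far limit Df = s·(H − f)/(H − s) = 27500 × (105920.1 − 100) / (105920.1 − 27500) = 27500 × 105820.1 / 78420.1 ≈ 37109 mm.
Depth of field = Df − Dn = 37109 − 21844 ≈ 15265 mm ≈ 15.3 m.

15.3 m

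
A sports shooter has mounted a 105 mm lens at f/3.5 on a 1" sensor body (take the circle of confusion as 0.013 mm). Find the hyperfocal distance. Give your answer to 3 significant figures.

Hyperfocal distance H = f²/(N·c) + f = 105²/(3.5 × 0.013) + 105 = 11025/0.0455 + 105 ≈ 242412.7 mm ≈ 242 m.

242 m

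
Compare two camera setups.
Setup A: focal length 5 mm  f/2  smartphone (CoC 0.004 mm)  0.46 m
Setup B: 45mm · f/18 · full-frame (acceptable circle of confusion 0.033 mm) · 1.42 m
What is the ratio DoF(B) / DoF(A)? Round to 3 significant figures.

Setup A: H = 5²/(2×0.004) + 5 ≈ 3130.0 mm; DoF = Df − Dn = 538.39 − 401.54 ≈ 136.85 mm.
Setup B: H = 45²/(18×0.033) + 45 ≈ 3454.1 mm; DoF = Df − Dn = 2379.9 − 1011.9 ≈ 1368.0 mm.
Ratio = 1368.0 / 136.85 ≈ 10.0.

10.0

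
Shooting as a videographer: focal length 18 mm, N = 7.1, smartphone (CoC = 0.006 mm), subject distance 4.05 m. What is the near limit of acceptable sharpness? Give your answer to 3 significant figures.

Hyperfocal distance H = f²/(N·c) + f = 18²/(7.1 × 0.006) + 18 = 324/0.0426 + 18 ≈ 7623.6 mm ≈ 7.624 m.
Near limit Dn = s·(H − f)/(H + s − 2f) = 4050 × (7623.6 − 18) / (7623.6 + 4050 − 2 × 18) = 4050 × 7605.6 / 11637.6 ≈ 2646.8 mm ≈ 2.65 m.

2.65 m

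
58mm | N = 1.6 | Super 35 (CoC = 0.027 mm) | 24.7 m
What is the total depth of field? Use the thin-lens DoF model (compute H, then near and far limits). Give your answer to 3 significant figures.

17.4 m

Hyperfocal distance H = f²/(N·c) + f = 58²/(1.6 × 0.027) + 58 = 3364/0.0432 + 58 ≈ 77928.4 mm ≈ 77.93 m.
Near limit Dn = s·(H − f)/(H + s − 2f) = 24700 × (77928.4 − 58) / (77928.4 + 24700 − 2 × 58) = 24700 × 77870.4 / 102512.4 ≈ 18763 mm.
Far limit Df = s·(H − f)/(H − s) = 24700 × (77928.4 − 58) / (77928.4 − 24700) = 24700 × 77870.4 / 53228.4 ≈ 36135 mm.
Depth of field = Df − Dn = 36135 − 18763 ≈ 17372 mm ≈ 17.4 m.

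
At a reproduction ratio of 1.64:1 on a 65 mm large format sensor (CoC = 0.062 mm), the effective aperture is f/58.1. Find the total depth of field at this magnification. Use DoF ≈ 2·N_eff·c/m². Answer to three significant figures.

2.68 mm

At magnification m, DoF ≈ 2·N_eff·c/m² = 2 × 58.1 × 0.062 / 1.64² = 7.204 / 2.69 ≈ 2.68 mm.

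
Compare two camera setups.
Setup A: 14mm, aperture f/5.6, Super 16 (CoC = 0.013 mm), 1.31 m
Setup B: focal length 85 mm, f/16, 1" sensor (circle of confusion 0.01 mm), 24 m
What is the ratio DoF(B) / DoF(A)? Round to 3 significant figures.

Setup A: H = 14²/(5.6×0.013) + 14 ≈ 2706.3 mm; DoF = Df − Dn = 2525.9 − 884.3 ≈ 1641.6 mm.
Setup B: H = 85²/(16×0.01) + 85 ≈ 45241.2 mm; DoF = Df − Dn = 51021 − 15690 ≈ 35331 mm.
Ratio = 35331 / 1641.6 ≈ 21.5.

21.5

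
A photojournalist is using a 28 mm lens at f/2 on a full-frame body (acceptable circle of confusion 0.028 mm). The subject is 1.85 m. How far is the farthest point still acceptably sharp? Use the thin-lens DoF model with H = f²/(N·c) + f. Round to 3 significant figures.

2.13 m

Hyperfocal distance H = f²/(N·c) + f = 28²/(2 × 0.028) + 28 = 784/0.056 + 28 ≈ 14028.0 mm ≈ 14.03 m.
Far limit Df = s·(H − f)/(H − s) = 1850 × (14028.0 − 28) / (14028.0 − 1850) = 1850 × 14000.0 / 12178.0 ≈ 2126.8 mm ≈ 2.13 m.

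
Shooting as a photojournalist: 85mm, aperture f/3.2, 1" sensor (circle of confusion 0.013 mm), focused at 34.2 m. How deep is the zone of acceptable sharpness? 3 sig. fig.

Hyperfocal distance H = f²/(N·c) + f = 85²/(3.2 × 0.013) + 85 = 7225/0.0416 + 85 ≈ 173762.9 mm ≈ 173.8 m.
Near limit Dn = s·(H − f)/(H + s − 2f) = 34200 × (173762.9 − 85) / (173762.9 + 34200 − 2 × 85) = 34200 × 173677.9 / 207792.9 ≈ 28585 mm.
Far limit Df = s·(H − f)/(H − s) = 34200 × (173762.9 − 85) / (173762.9 − 34200) = 34200 × 173677.9 / 139562.9 ≈ 42560 mm.
Depth of field = Df − Dn = 42560 − 28585 ≈ 13975 mm ≈ 14.0 m.

14.0 m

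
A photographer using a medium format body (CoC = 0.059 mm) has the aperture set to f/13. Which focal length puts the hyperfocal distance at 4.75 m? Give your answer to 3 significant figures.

From H = f²/(N·c) + f, with f ≪ H: f ≈ √(H·N·c) = √(4750 × 13 × 0.059) = √3643.2 ≈ 60.36 mm.
Exact: f² + N·c·f − N·c·H = 0 ⇒ f = (−N·c + √((N·c)² + 4·N·c·H))/2 = (−0.767 + √14574)/2 ≈ 59.977 mm ≈ 60.0 mm.

60.0 mm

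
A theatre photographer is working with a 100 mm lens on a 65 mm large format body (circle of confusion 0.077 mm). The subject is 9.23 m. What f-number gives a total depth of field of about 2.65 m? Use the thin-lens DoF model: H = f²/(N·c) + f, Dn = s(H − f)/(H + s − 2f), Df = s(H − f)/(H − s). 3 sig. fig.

f/2.00

Write h = H − f = f²/(N·c). The thin-lens limits are Dn = s·h/(h + (s−f)) and Df = s·h/(h − (s−f)), so DoF = Df − Dn = 2·s·(s−f)·h / (h² − (s−f)²).
That is a quadratic in h: DoF·h² − 2·s·(s−f)·h − DoF·(s−f)² = 0 ⇒ h = (s−f)·(s + √(s² + DoF²)) / DoF = 9130 × (9230 + √(9230² + 2650²)) / 2650 = 9130 × (9230 + 9602.88) / 2650 ≈ 64885 mm.
Then N = f²/(c·h) = 100² / (0.077 × 64885) = 10000 / 4996.1 ≈ 2.00.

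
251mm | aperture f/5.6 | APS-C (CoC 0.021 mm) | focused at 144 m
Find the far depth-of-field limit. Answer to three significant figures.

197 m

Hyperfocal distance H = f²/(N·c) + f = 251²/(5.6 × 0.021) + 251 = 63001/0.1176 + 251 ≈ 535973.8 mm ≈ 536.0 m.
Far limit Df = s·(H − f)/(H − s) = 144000 × (535973.8 − 251) / (535973.8 − 144000) = 144000 × 535722.8 / 391973.8 ≈ 196809 mm ≈ 197 m.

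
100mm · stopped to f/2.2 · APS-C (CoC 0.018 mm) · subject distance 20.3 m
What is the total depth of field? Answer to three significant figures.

Hyperfocal distance H = f²/(N·c) + f = 100²/(2.2 × 0.018) + 100 = 10000/0.0396 + 100 ≈ 252625.3 mm ≈ 252.6 m.
Near limit Dn = s·(H − f)/(H + s − 2f) = 20300 × (252625.3 − 100) / (252625.3 + 20300 − 2 × 100) = 20300 × 252525.3 / 272725.3 ≈ 18796.4 mm.
Far limit Df = s·(H − f)/(H − s) = 20300 × (252625.3 − 100) / (252625.3 − 20300) = 20300 × 252525.3 / 232325.3 ≈ 22065.0 mm.
Depth of field = Df − Dn = 22065.0 − 18796.4 ≈ 3268.6 mm ≈ 3.27 m.

3.27 m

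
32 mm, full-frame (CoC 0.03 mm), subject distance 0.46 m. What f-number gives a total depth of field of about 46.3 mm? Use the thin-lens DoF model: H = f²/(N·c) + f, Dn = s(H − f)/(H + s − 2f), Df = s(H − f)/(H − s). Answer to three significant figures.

Write h = H − f = f²/(N·c). The thin-lens limits are Dn = s·h/(h + (s−f)) and Df = s·h/(h − (s−f)), so DoF = Df − Dn = 2·s·(s−f)·h / (h² − (s−f)²).
That is a quadratic in h: DoF·h² − 2·s·(s−f)·h − DoF·(s−f)² = 0 ⇒ h = (s−f)·(s + √(s² + DoF²)) / DoF = 428 × (460 + √(460² + 46.3²)) / 46.3 = 428 × (460 + 462.324) / 46.3 ≈ 8526.0 mm.
Then N = f²/(c·h) = 32² / (0.03 × 8526.0) = 1024 / 255.78 ≈ 4.

f/4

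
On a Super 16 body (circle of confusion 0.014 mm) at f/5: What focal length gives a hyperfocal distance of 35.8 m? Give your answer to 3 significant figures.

From H = f²/(N·c) + f, with f ≪ H: f ≈ √(H·N·c) = √(35800 × 5 × 0.014) = √2506.0 ≈ 50.06 mm.
Exact: f² + N·c·f − N·c·H = 0 ⇒ f = (−N·c + √((N·c)² + 4·N·c·H))/2 = (−0.07 + √10024)/2 ≈ 50.025 mm ≈ 50.0 mm.

50.0 mm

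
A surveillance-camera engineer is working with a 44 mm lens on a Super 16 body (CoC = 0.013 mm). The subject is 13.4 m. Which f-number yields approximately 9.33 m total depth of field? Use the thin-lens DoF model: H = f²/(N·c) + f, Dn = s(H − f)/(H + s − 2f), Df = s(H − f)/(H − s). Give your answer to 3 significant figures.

f/3.50

Write h = H − f = f²/(N·c). The thin-lens limits are Dn = s·h/(h + (s−f)) and Df = s·h/(h − (s−f)), so DoF = Df − Dn = 2·s·(s−f)·h / (h² − (s−f)²).
That is a quadratic in h: DoF·h² − 2·s·(s−f)·h − DoF·(s−f)² = 0 ⇒ h = (s−f)·(s + √(s² + DoF²)) / DoF = 13356 × (13400 + √(13400² + 9330²)) / 9330 = 13356 × (13400 + 16328.2) / 9330 ≈ 42556 mm.
Then N = f²/(c·h) = 44² / (0.013 × 42556) = 1936 / 553.23 ≈ 3.50.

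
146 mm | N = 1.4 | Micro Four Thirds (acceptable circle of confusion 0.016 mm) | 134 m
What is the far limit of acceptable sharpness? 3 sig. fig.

Hyperfocal distance H = f²/(N·c) + f = 146²/(1.4 × 0.016) + 146 = 21316/0.0224 + 146 ≈ 951753.1 mm ≈ 951.8 m.
Far limit Df = s·(H − f)/(H − s) = 134000 × (951753.1 − 146) / (951753.1 − 134000) = 134000 × 951607.1 / 817753.1 ≈ 155934 mm ≈ 156 m.

156 m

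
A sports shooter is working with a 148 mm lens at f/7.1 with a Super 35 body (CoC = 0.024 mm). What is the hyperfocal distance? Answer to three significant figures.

Hyperfocal distance H = f²/(N·c) + f = 148²/(7.1 × 0.024) + 148 = 21904/0.1704 + 148 ≈ 128692.6 mm ≈ 129 m.

129 m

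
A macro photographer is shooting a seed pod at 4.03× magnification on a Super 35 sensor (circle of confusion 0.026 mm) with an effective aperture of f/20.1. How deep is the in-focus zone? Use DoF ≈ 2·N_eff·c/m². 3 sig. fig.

0.0644 mm

At magnification m, DoF ≈ 2·N_eff·c/m² = 2 × 20.1 × 0.026 / 4.03² = 1.045 / 16.24 ≈ 0.0644 mm.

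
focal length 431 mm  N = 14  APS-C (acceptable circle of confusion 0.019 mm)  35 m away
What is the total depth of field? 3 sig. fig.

Hyperfocal distance H = f²/(N·c) + f = 431²/(14 × 0.019) + 431 = 185761/0.266 + 431 ≈ 698780.6 mm ≈ 698.8 m.
Near limit Dn = s·(H − f)/(H + s − 2f) = 35000 × (698780.6 − 431) / (698780.6 + 35000 − 2 × 431) = 35000 × 698349.6 / 732918.6 ≈ 33349.2 mm.
Far limit Df = s·(H − f)/(H − s) = 35000 × (698780.6 − 431) / (698780.6 − 35000) = 35000 × 698349.6 / 663780.6 ≈ 36822.8 mm.
Depth of field = Df − Dn = 36822.8 − 33349.2 ≈ 3473.6 mm ≈ 3.47 m.

3.47 m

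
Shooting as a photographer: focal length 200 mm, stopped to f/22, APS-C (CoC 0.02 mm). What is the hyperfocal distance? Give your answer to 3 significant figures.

Hyperfocal distance H = f²/(N·c) + f = 200²/(22 × 0.02) + 200 = 40000/0.44 + 200 ≈ 91109.1 mm ≈ 91.1 m.

91.1 m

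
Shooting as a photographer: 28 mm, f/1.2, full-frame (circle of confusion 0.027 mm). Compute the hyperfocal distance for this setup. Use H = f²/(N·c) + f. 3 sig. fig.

Hyperfocal distance H = f²/(N·c) + f = 28²/(1.2 × 0.027) + 28 = 784/0.0324 + 28 ≈ 24225.5 mm ≈ 24.2 m.

24.2 m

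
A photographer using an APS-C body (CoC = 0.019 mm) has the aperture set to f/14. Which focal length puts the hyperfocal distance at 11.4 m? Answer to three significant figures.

54.9 mm

From H = f²/(N·c) + f, with f ≪ H: f ≈ √(H·N·c) = √(11400 × 14 × 0.019) = √3032.4 ≈ 55.07 mm.
Exact: f² + N·c·f − N·c·H = 0 ⇒ f = (−N·c + √((N·c)² + 4·N·c·H))/2 = (−0.266 + √12130)/2 ≈ 54.934 mm ≈ 54.9 mm.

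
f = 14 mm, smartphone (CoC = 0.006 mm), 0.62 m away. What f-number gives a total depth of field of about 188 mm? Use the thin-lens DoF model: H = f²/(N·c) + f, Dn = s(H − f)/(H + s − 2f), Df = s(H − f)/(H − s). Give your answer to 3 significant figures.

f/7.99

Write h = H − f = f²/(N·c). The thin-lens limits are Dn = s·h/(h + (s−f)) and Df = s·h/(h − (s−f)), so DoF = Df − Dn = 2·s·(s−f)·h / (h² − (s−f)²).
That is a quadratic in h: DoF·h² − 2·s·(s−f)·h − DoF·(s−f)² = 0 ⇒ h = (s−f)·(s + √(s² + DoF²)) / DoF = 606 × (620 + √(620² + 188²)) / 188 = 606 × (620 + 647.877) / 188 ≈ 4086.9 mm.
Then N = f²/(c·h) = 14² / (0.006 × 4086.9) = 196 / 24.521 ≈ 7.99.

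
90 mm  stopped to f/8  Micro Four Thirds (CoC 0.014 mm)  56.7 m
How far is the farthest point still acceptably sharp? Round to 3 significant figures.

261 m

Hyperfocal distance H = f²/(N·c) + f = 90²/(8 × 0.014) + 90 = 8100/0.112 + 90 ≈ 72411.4 mm ≈ 72.41 m.
Far limit Df = s·(H − f)/(H − s) = 56700 × (72411.4 − 90) / (72411.4 − 56700) = 56700 × 72321.4 / 15711.4 ≈ 260996 mm ≈ 261 m.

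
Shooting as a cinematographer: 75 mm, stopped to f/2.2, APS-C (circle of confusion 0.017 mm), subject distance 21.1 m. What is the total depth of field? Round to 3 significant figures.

6.02 m

Hyperfocal distance H = f²/(N·c) + f = 75²/(2.2 × 0.017) + 75 = 5625/0.0374 + 75 ≈ 150476.1 mm ≈ 150.5 m.
Near limit Dn = s·(H − f)/(H + s − 2f) = 21100 × (150476.1 − 75) / (150476.1 + 21100 − 2 × 75) = 21100 × 150401.1 / 171426.1 ≈ 18512.1 mm.
Far limit Df = s·(H − f)/(H − s) = 21100 × (150476.1 − 75) / (150476.1 − 21100) = 21100 × 150401.1 / 129376.1 ≈ 24529.0 mm.
Depth of field = Df − Dn = 24529.0 − 18512.1 ≈ 6016.9 mm ≈ 6.02 m.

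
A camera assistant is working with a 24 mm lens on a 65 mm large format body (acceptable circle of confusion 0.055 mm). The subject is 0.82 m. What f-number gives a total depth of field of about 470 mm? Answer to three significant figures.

Write h = H − f = f²/(N·c). The thin-lens limits are Dn = s·h/(h + (s−f)) and Df = s·h/(h − (s−f)), so DoF = Df − Dn = 2·s·(s−f)·h / (h² − (s−f)²).
That is a quadratic in h: DoF·h² − 2·s·(s−f)·h − DoF·(s−f)² = 0 ⇒ h = (s−f)·(s + √(s² + DoF²)) / DoF = 796 × (820 + √(820² + 470²)) / 470 = 796 × (820 + 945.145) / 470 ≈ 2989.5 mm.
Then N = f²/(c·h) = 24² / (0.055 × 2989.5) = 576 / 164.42 ≈ 3.50.

f/3.50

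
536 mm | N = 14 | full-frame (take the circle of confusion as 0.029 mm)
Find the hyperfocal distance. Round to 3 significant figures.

708 m

Hyperfocal distance H = f²/(N·c) + f = 536²/(14 × 0.029) + 536 = 287296/0.406 + 536 ≈ 708161.6 mm ≈ 708 m.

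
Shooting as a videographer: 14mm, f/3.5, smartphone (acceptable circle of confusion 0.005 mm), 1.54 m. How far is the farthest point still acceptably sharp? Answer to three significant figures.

Hyperfocal distance H = f²/(N·c) + f = 14²/(3.5 × 0.005) + 14 = 196/0.0175 + 14 ≈ 11214.0 mm ≈ 11.21 m.
Far limit Df = s·(H − f)/(H − s) = 1540 × (11214.0 − 14) / (11214.0 − 1540) = 1540 × 11200.0 / 9674.0 ≈ 1782.9 mm ≈ 1.78 m.

1.78 m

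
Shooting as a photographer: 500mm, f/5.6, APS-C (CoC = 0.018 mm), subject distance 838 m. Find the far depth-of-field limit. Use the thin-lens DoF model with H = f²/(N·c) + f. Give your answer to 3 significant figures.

1270 m

Hyperfocal distance H = f²/(N·c) + f = 500²/(5.6 × 0.018) + 500 = 250000/0.1008 + 500 ≈ 2480658.7 mm ≈ 2481 m.
Far limit Df = s·(H − f)/(H − s) = 838000 × (2480658.7 − 500) / (2480658.7 − 838000) = 838000 × 2480158.7 / 1642658.7 ≈ 1265249 mm ≈ 1270 m.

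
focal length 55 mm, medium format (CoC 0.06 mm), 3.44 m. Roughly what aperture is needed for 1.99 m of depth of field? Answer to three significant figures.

f/4

Write h = H − f = f²/(N·c). The thin-lens limits are Dn = s·h/(h + (s−f)) and Df = s·h/(h − (s−f)), so DoF = Df − Dn = 2·s·(s−f)·h / (h² − (s−f)²).
That is a quadratic in h: DoF·h² − 2·s·(s−f)·h − DoF·(s−f)² = 0 ⇒ h = (s−f)·(s + √(s² + DoF²)) / DoF = 3385 × (3440 + √(3440² + 1990²)) / 1990 = 3385 × (3440 + 3974.13) / 1990 ≈ 12611 mm.
Then N = f²/(c·h) = 55² / (0.06 × 12611) = 3025 / 756.69 ≈ 4.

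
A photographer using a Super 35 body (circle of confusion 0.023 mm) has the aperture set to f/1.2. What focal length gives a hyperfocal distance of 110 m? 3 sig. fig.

55.1 mm

From H = f²/(N·c) + f, with f ≪ H: f ≈ √(H·N·c) = √(110000 × 1.2 × 0.023) = √3036.0 ≈ 55.10 mm.
The +f correction barely moves this — solving exactly, f² + N·c·f − N·c·H = 0 ⇒ f = (−N·c + √((N·c)² + 4·N·c·H))/2 = (−0.0276 + √12144)/2 ≈ 55.086 mm, so f ≈ 55.1 mm.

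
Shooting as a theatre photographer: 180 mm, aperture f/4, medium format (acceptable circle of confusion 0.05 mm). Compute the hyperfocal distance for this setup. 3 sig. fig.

162 m

Hyperfocal distance H = f²/(N·c) + f = 180²/(4 × 0.05) + 180 = 32400/0.2 + 180 ≈ 162180.0 mm ≈ 162 m.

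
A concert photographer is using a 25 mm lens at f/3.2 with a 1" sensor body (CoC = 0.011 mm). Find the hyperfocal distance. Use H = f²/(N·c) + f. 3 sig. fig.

Hyperfocal distance H = f²/(N·c) + f = 25²/(3.2 × 0.011) + 25 = 625/0.0352 + 25 ≈ 17780.7 mm ≈ 17.8 m.

17.8 m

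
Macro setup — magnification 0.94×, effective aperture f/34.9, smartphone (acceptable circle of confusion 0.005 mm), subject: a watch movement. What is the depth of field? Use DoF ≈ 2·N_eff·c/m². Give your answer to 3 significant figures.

0.395 mm

At magnification m, DoF ≈ 2·N_eff·c/m² = 2 × 34.9 × 0.005 / 0.94² = 0.349 / 0.8836 ≈ 0.395 mm.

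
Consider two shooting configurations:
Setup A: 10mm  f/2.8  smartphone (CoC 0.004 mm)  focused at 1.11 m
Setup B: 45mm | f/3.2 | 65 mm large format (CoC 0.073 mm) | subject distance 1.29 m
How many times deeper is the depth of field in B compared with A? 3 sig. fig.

1.36

Setup A: H = 10²/(2.8×0.004) + 10 ≈ 8938.6 mm; DoF = Df − Dn = 1265.97 − 988.25 ≈ 277.72 mm.
Setup B: H = 45²/(3.2×0.073) + 45 ≈ 8713.7 mm; DoF = Df − Dn = 1506.34 − 1128.00 ≈ 378.34 mm.
Ratio = 378.34 / 277.72 ≈ 1.36.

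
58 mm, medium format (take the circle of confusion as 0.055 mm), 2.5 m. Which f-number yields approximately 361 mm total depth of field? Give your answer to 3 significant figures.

f/1.80

Write h = H − f = f²/(N·c). The thin-lens limits are Dn = s·h/(h + (s−f)) and Df = s·h/(h − (s−f)), so DoF = Df − Dn = 2·s·(s−f)·h / (h² − (s−f)²).
That is a quadratic in h: DoF·h² − 2·s·(s−f)·h − DoF·(s−f)² = 0 ⇒ h = (s−f)·(s + √(s² + DoF²)) / DoF = 2442 × (2500 + √(2500² + 361²)) / 361 = 2442 × (2500 + 2525.93) / 361 ≈ 33998 mm.
Then N = f²/(c·h) = 58² / (0.055 × 33998) = 3364 / 1869.9 ≈ 1.80.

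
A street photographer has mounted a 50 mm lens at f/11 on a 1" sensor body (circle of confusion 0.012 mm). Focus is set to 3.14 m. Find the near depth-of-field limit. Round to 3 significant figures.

2.70 m

Hyperfocal distance H = f²/(N·c) + f = 50²/(11 × 0.012) + 50 = 2500/0.132 + 50 ≈ 18989.4 mm ≈ 18.99 m.
Near limit Dn = s·(H − f)/(H + s − 2f) = 3140 × (18989.4 − 50) / (18989.4 + 3140 − 2 × 50) = 3140 × 18939.4 / 22029.4 ≈ 2699.6 mm ≈ 2.70 m.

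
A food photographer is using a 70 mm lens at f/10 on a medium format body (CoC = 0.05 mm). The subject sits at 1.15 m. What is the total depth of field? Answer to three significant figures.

Hyperfocal distance H = f²/(N·c) + f = 70²/(10 × 0.05) + 70 = 4900/0.5 + 70 ≈ 9870.0 mm ≈ 9.870 m.
Near limit Dn = s·(H − f)/(H + s − 2f) = 1150 × (9870.0 − 70) / (9870.0 + 1150 − 2 × 70) = 1150 × 9800.0 / 10880.0 ≈ 1035.85 mm.
Far limit Df = s·(H − f)/(H − s) = 1150 × (9870.0 − 70) / (9870.0 − 1150) = 1150 × 9800.0 / 8720.0 ≈ 1292.43 mm.
Depth of field = Df − Dn = 1292.43 − 1035.85 ≈ 256.58 mm.

257 mm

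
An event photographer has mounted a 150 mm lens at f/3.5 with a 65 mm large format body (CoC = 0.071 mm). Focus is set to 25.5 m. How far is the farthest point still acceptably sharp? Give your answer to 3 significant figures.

Hyperfocal distance H = f²/(N·c) + f = 150²/(3.5 × 0.071) + 150 = 22500/0.2485 + 150 ≈ 90693.3 mm ≈ 90.69 m.
Far limit Df = s·(H − f)/(H − s) = 25500 × (90693.3 − 150) / (90693.3 − 25500) = 25500 × 90543.3 / 65193.3 ≈ 35416 mm ≈ 35.4 m.

35.4 m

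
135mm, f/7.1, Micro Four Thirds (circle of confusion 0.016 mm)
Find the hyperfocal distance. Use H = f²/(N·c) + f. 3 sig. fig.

Hyperfocal distance H = f²/(N·c) + f = 135²/(7.1 × 0.016) + 135 = 18225/0.1136 + 135 ≈ 160566.3 mm ≈ 161 m.

161 m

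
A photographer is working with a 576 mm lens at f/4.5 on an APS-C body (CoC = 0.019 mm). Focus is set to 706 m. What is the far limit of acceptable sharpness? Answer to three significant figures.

Hyperfocal distance H = f²/(N·c) + f = 576²/(4.5 × 0.019) + 576 = 331776/0.0855 + 576 ≈ 3880997.1 mm ≈ 3881 m.
Far limit Df = s·(H − f)/(H − s) = 706000 × (3880997.1 − 576) / (3880997.1 − 706000) = 706000 × 3880421.1 / 3174997.1 ≈ 862860 mm ≈ 863 m.

863 m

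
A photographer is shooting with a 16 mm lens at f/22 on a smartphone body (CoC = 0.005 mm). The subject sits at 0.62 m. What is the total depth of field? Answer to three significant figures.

Hyperfocal distance H = f²/(N·c) + f = 16²/(22 × 0.005) + 16 = 256/0.11 + 16 ≈ 2343.3 mm ≈ 2.343 m.
Near limit Dn = s·(H − f)/(H + s − 2f) = 620 × (2343.3 − 16) / (2343.3 + 620 − 2 × 16) = 620 × 2327.3 / 2931.3 ≈ 492.25 mm.
Far limit Df = s·(H − f)/(H − s) = 620 × (2343.3 − 16) / (2343.3 − 620) = 620 × 2327.3 / 1723.3 ≈ 837.31 mm.
Depth of field = Df − Dn = 837.31 − 492.25 ≈ 345.06 mm.

345 mm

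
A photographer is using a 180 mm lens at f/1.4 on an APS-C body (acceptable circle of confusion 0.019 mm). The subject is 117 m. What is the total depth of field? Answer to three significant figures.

Hyperfocal distance H = f²/(N·c) + f = 180²/(1.4 × 0.019) + 180 = 32400/0.0266 + 180 ≈ 1218225.1 mm ≈ 1218 m.
Near limit Dn = s·(H − f)/(H + s − 2f) = 117000 × (1218225.1 − 180) / (1218225.1 + 117000 − 2 × 180) = 117000 × 1218045.1 / 1334865.1 ≈ 106761 mm.
Far limit Df = s·(H − f)/(H − s) = 117000 × (1218225.1 − 180) / (1218225.1 − 117000) = 117000 × 1218045.1 / 1101225.1 ≈ 129412 mm.
Depth of field = Df − Dn = 129412 − 106761 ≈ 22651 mm ≈ 22.7 m.

22.7 m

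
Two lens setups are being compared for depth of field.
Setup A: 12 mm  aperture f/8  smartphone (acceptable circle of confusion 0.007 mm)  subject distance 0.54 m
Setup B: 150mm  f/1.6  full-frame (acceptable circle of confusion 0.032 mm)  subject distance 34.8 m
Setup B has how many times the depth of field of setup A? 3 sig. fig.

23.9

Setup A: H = 12²/(8×0.007) + 12 ≈ 2583.4 mm; DoF = Df − Dn = 679.53 − 448.01 ≈ 231.52 mm.
Setup B: H = 150²/(1.6×0.032) + 150 ≈ 439603.1 mm; DoF = Df − Dn = 37778.8 − 32256.6 ≈ 5522.2 mm.
Ratio = 5522.2 / 231.52 ≈ 23.9.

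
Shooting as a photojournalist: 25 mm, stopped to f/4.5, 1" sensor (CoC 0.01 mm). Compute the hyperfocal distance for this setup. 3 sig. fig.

Hyperfocal distance H = f²/(N·c) + f = 25²/(4.5 × 0.01) + 25 = 625/0.045 + 25 ≈ 13913.9 mm ≈ 13.9 m.

13.9 m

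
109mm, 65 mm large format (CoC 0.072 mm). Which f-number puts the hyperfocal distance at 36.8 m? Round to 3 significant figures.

f/4.50

Rearrange H = f²/(N·c) + f for N: N = f² / ((H − f)·c).
N = 109² / ((36800 − 109) × 0.072) = 11881 / 2642 ≈ 4.50.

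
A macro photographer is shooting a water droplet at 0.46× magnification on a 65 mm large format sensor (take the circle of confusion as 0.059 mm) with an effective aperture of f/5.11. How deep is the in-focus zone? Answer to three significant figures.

2.85 mm

At magnification m, DoF ≈ 2·N_eff·c/m² = 2 × 5.11 × 0.059 / 0.46² = 0.603 / 0.2116 ≈ 2.85 mm.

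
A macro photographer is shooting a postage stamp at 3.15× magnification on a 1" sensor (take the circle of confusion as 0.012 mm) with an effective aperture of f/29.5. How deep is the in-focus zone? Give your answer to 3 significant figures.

0.0714 mm

At magnification m, DoF ≈ 2·N_eff·c/m² = 2 × 29.5 × 0.012 / 3.15² = 0.708 / 9.922 ≈ 0.0714 mm.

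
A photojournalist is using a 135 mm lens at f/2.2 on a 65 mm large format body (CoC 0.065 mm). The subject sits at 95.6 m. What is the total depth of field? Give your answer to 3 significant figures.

Hyperfocal distance H = f²/(N·c) + f = 135²/(2.2 × 0.065) + 135 = 18225/0.143 + 135 ≈ 127582.6 mm ≈ 127.6 m.
Near limit Dn = s·(H − f)/(H + s − 2f) = 95600 × (127582.6 − 135) / (127582.6 + 95600 − 2 × 135) = 95600 × 127447.6 / 222912.6 ≈ 54658 mm.
Far limit Df = s·(H − f)/(H − s) = 95600 × (127582.6 − 135) / (127582.6 − 95600) = 95600 × 127447.6 / 31982.6 ≈ 380957 mm.
Depth of field = Df − Dn = 380957 − 54658 ≈ 326299 mm ≈ 326 m.

326 m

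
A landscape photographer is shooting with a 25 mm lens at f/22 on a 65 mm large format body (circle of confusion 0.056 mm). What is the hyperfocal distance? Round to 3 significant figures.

0.532 m

Hyperfocal distance H = f²/(N·c) + f = 25²/(22 × 0.056) + 25 = 625/1.232 + 25 ≈ 532.3 mm ≈ 0.532 m.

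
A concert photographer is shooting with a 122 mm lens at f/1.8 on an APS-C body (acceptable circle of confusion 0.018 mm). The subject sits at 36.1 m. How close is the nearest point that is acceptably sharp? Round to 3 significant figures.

Hyperfocal distance H = f²/(N·c) + f = 122²/(1.8 × 0.018) + 122 = 14884/0.0324 + 122 ≈ 459504.7 mm ≈ 459.5 m.
Near limit Dn = s·(H − f)/(H + s − 2f) = 36100 × (459504.7 − 122) / (459504.7 + 36100 − 2 × 122) = 36100 × 459382.7 / 495360.7 ≈ 33478 mm ≈ 33.5 m.

33.5 m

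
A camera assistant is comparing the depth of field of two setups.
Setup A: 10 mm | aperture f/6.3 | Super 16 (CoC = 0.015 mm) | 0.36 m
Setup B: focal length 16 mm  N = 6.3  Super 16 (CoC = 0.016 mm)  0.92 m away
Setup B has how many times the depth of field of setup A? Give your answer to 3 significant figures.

2.80

Setup A: H = 10²/(6.3×0.015) + 10 ≈ 1068.2 mm; DoF = Df − Dn = 537.92 − 270.52 ≈ 267.40 mm.
Setup B: H = 16²/(6.3×0.016) + 16 ≈ 2555.7 mm; DoF = Df − Dn = 1428.46 − 678.49 ≈ 749.97 mm.
Ratio = 749.97 / 267.40 ≈ 2.80.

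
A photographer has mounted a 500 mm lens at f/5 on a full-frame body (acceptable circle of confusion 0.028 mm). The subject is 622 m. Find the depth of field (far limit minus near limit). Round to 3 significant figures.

Hyperfocal distance H = f²/(N·c) + f = 500²/(5 × 0.028) + 500 = 250000/0.14 + 500 ≈ 1786214.3 mm ≈ 1786 m.
Near limit Dn = s·(H − f)/(H + s − 2f) = 622000 × (1786214.3 − 500) / (1786214.3 + 622000 − 2 × 500) = 622000 × 1785714.3 / 2407214.3 ≈ 461411 mm.
Far limit Df = s·(H − f)/(H − s) = 622000 × (1786214.3 − 500) / (1786214.3 − 622000) = 622000 × 1785714.3 / 1164214.3 ≈ 954046 mm.
Depth of field = Df − Dn = 954046 − 461411 ≈ 492635 mm ≈ 493 m.

493 m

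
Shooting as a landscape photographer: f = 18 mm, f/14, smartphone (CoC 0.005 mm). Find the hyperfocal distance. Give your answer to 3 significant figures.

4.65 m

Hyperfocal distance H = f²/(N·c) + f = 18²/(14 × 0.005) + 18 = 324/0.07 + 18 ≈ 4646.6 mm ≈ 4.65 m.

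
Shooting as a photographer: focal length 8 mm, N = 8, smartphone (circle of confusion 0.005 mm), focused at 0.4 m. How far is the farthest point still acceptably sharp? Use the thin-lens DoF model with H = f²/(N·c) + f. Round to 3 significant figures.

0.530 m

Hyperfocal distance H = f²/(N·c) + f = 8²/(8 × 0.005) + 8 = 64/0.04 + 8 ≈ 1608.0 mm ≈ 1.608 m.
Far limit Df = s·(H − f)/(H − s) = 400 × (1608.0 − 8) / (1608.0 − 400) = 400 × 1600.0 / 1208.0 ≈ 529.80 mm ≈ 0.530 m.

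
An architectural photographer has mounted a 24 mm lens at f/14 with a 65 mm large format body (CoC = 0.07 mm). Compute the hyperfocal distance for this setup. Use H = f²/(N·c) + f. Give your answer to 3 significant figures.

0.612 m

Hyperfocal distance H = f²/(N·c) + f = 24²/(14 × 0.07) + 24 = 576/0.98 + 24 ≈ 611.8 mm ≈ 0.612 m.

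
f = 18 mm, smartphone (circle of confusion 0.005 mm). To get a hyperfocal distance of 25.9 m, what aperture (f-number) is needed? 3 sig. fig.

Rearrange H = f²/(N·c) + f for N: N = f² / ((H − f)·c).
N = 18² / ((25900 − 18) × 0.005) = 324 / 129.4 ≈ 2.50.

f/2.50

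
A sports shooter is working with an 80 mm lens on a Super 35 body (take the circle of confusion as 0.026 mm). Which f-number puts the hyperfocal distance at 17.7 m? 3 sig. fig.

f/14

Rearrange H = f²/(N·c) + f for N: N = f² / ((H − f)·c).
N = 80² / ((17700 − 80) × 0.026) = 6400 / 458.1 ≈ 14.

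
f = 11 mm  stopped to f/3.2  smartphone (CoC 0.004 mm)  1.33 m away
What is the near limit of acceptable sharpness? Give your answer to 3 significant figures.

1.17 m

Hyperfocal distance H = f²/(N·c) + f = 11²/(3.2 × 0.004) + 11 = 121/0.0128 + 11 ≈ 9464.1 mm ≈ 9.464 m.
Near limit Dn = s·(H − f)/(H + s − 2f) = 1330 × (9464.1 − 11) / (9464.1 + 1330 − 2 × 11) = 1330 × 9453.1 / 10772.1 ≈ 1167.1 mm ≈ 1.17 m.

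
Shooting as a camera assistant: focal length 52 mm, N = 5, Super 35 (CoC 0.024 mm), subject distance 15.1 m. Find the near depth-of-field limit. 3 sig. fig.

Hyperfocal distance H = f²/(N·c) + f = 52²/(5 × 0.024) + 52 = 2704/0.12 + 52 ≈ 22585.3 mm ≈ 22.59 m.
Near limit Dn = s·(H − f)/(H + s − 2f) = 15100 × (22585.3 − 52) / (22585.3 + 15100 − 2 × 52) = 15100 × 22533.3 / 37581.3 ≈ 9053.8 mm ≈ 9.05 m.

9.05 m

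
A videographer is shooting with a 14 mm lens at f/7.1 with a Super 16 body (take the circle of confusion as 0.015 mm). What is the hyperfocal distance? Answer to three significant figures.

Hyperfocal distance H = f²/(N·c) + f = 14²/(7.1 × 0.015) + 14 = 196/0.1065 + 14 ≈ 1854.4 mm ≈ 1.85 m.

1.85 m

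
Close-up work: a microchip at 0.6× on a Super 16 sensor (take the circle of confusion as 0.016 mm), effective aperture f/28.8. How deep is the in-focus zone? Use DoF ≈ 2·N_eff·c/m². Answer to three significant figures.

2.56 mm

At magnification m, DoF ≈ 2·N_eff·c/m² = 2 × 28.8 × 0.016 / 0.6² = 0.9216 / 0.36 ≈ 2.56 mm.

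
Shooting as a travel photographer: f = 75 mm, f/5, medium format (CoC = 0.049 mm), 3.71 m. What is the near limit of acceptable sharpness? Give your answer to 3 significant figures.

Hyperfocal distance H = f²/(N·c) + f = 75²/(5 × 0.049) + 75 = 5625/0.245 + 75 ≈ 23034.2 mm ≈ 23.03 m.
Near limit Dn = s·(H − f)/(H + s − 2f) = 3710 × (23034.2 − 75) / (23034.2 + 3710 − 2 × 75) = 3710 × 22959.2 / 26594.2 ≈ 3202.9 mm ≈ 3.20 m.

3.20 m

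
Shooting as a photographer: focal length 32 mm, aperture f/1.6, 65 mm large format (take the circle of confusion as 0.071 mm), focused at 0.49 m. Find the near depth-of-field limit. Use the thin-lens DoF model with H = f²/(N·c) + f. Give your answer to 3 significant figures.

Hyperfocal distance H = f²/(N·c) + f = 32²/(1.6 × 0.071) + 32 = 1024/0.1136 + 32 ≈ 9046.1 mm ≈ 9.046 m.
Near limit Dn = s·(H − f)/(H + s − 2f) = 490 × (9046.1 − 32) / (9046.1 + 490 − 2 × 32) = 490 × 9014.1 / 9472.1 ≈ 466.31 mm.

466 mm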